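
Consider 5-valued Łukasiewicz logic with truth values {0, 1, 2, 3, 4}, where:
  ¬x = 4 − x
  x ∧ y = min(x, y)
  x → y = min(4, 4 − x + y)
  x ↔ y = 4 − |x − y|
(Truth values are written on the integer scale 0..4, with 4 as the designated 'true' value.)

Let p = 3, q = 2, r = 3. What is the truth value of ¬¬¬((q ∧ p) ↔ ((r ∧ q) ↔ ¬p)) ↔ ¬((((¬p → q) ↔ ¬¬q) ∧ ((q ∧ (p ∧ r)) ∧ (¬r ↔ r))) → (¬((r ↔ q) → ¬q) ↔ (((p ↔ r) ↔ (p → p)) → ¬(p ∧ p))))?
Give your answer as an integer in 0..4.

q ∧ p = 2 ∧ 3 = 2
r ∧ q = 3 ∧ 2 = 2
¬p = ¬3 = 1
(r ∧ q) ↔ ¬p = 2 ↔ 1 = 3
(q ∧ p) ↔ ((r ∧ q) ↔ ¬p) = 2 ↔ 3 = 3
¬((q ∧ p) ↔ ((r ∧ q) ↔ ¬p)) = ¬3 = 1
¬¬((q ∧ p) ↔ ((r ∧ q) ↔ ¬p)) = ¬1 = 3
¬¬¬((q ∧ p) ↔ ((r ∧ q) ↔ ¬p)) = ¬3 = 1
¬p = ¬3 = 1
¬p → q = 1 → 2 = 4
¬q = ¬2 = 2
¬¬q = ¬2 = 2
(¬p → q) ↔ ¬¬q = 4 ↔ 2 = 2
p ∧ r = 3 ∧ 3 = 3
q ∧ (p ∧ r) = 2 ∧ 3 = 2
¬r = ¬3 = 1
¬r ↔ r = 1 ↔ 3 = 2
(q ∧ (p ∧ r)) ∧ (¬r ↔ r) = 2 ∧ 2 = 2
((¬p → q) ↔ ¬¬q) ∧ ((q ∧ (p ∧ r)) ∧ (¬r ↔ r)) = 2 ∧ 2 = 2
r ↔ q = 3 ↔ 2 = 3
¬q = ¬2 = 2
(r ↔ q) → ¬q = 3 → 2 = 3
¬((r ↔ q) → ¬q) = ¬3 = 1
p ↔ r = 3 ↔ 3 = 4
p → p = 3 → 3 = 4
(p ↔ r) ↔ (p → p) = 4 ↔ 4 = 4
p ∧ p = 3 ∧ 3 = 3
¬(p ∧ p) = ¬3 = 1
((p ↔ r) ↔ (p → p)) → ¬(p ∧ p) = 4 → 1 = 1
¬((r ↔ q) → ¬q) ↔ (((p ↔ r) ↔ (p → p)) → ¬(p ∧ p)) = 1 ↔ 1 = 4
(((¬p → q) ↔ ¬¬q) ∧ ((q ∧ (p ∧ r)) ∧ (¬r ↔ r))) → (¬((r ↔ q) → ¬q) ↔ (((p ↔ r) ↔ (p → p)) → ¬(p ∧ p))) = 2 → 4 = 4
¬((((¬p → q) ↔ ¬¬q) ∧ ((q ∧ (p ∧ r)) ∧ (¬r ↔ r))) → (¬((r ↔ q) → ¬q) ↔ (((p ↔ r) ↔ (p → p)) → ¬(p ∧ p)))) = ¬4 = 0
¬¬¬((q ∧ p) ↔ ((r ∧ q) ↔ ¬p)) ↔ ¬((((¬p → q) ↔ ¬¬q) ∧ ((q ∧ (p ∧ r)) ∧ (¬r ↔ r))) → (¬((r ↔ q) → ¬q) ↔ (((p ↔ r) ↔ (p → p)) → ¬(p ∧ p)))) = 1 ↔ 0 = 3

3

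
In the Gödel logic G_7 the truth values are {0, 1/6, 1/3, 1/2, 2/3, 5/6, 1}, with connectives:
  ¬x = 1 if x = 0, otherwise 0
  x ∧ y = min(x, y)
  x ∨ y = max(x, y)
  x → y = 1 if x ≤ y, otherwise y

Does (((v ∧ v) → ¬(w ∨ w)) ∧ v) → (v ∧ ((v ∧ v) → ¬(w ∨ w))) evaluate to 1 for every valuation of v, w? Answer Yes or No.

Yes

At v = 2/3, w = 0, for instance:
v ∧ v = 2/3 ∧ 2/3 = 2/3
w ∨ w = 0 ∨ 0 = 0
¬(w ∨ w) = ¬0 = 1
(v ∧ v) → ¬(w ∨ w) = 2/3 → 1 = 1
((v ∧ v) → ¬(w ∨ w)) ∧ v = 1 ∧ 2/3 = 2/3
v ∧ ((v ∧ v) → ¬(w ∨ w)) = 2/3 ∧ 1 = 2/3
(((v ∧ v) → ¬(w ∨ w)) ∧ v) → (v ∧ ((v ∧ v) → ¬(w ∨ w))) = 2/3 → 2/3 = 1
and checking the remaining 48 assignments likewise gives ≥ 1 in every case.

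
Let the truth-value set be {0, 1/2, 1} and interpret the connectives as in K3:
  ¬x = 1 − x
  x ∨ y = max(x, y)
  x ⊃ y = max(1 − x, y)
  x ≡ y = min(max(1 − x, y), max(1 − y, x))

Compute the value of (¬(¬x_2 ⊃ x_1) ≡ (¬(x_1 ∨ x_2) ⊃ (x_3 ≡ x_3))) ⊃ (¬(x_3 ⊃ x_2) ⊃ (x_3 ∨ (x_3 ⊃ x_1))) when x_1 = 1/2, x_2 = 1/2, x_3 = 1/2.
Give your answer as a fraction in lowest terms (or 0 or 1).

¬x_2 = ¬1/2 = 1/2
¬x_2 ⊃ x_1 = 1/2 ⊃ 1/2 = 1/2
¬(¬x_2 ⊃ x_1) = ¬1/2 = 1/2
x_1 ∨ x_2 = 1/2 ∨ 1/2 = 1/2
¬(x_1 ∨ x_2) = ¬1/2 = 1/2
x_3 ≡ x_3 = 1/2 ≡ 1/2 = 1/2
¬(x_1 ∨ x_2) ⊃ (x_3 ≡ x_3) = 1/2 ⊃ 1/2 = 1/2
¬(¬x_2 ⊃ x_1) ≡ (¬(x_1 ∨ x_2) ⊃ (x_3 ≡ x_3)) = 1/2 ≡ 1/2 = 1/2
x_3 ⊃ x_2 = 1/2 ⊃ 1/2 = 1/2
¬(x_3 ⊃ x_2) = ¬1/2 = 1/2
x_3 ⊃ x_1 = 1/2 ⊃ 1/2 = 1/2
x_3 ∨ (x_3 ⊃ x_1) = 1/2 ∨ 1/2 = 1/2
¬(x_3 ⊃ x_2) ⊃ (x_3 ∨ (x_3 ⊃ x_1)) = 1/2 ⊃ 1/2 = 1/2
(¬(¬x_2 ⊃ x_1) ≡ (¬(x_1 ∨ x_2) ⊃ (x_3 ≡ x_3))) ⊃ (¬(x_3 ⊃ x_2) ⊃ (x_3 ∨ (x_3 ⊃ x_1))) = 1/2 ⊃ 1/2 = 1/2

1/2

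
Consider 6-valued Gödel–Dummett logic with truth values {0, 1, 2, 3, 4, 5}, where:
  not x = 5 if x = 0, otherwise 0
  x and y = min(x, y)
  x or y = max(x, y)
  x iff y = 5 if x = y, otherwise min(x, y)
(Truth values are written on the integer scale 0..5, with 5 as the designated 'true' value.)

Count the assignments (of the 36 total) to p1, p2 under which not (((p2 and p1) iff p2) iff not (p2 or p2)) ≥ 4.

25

value 5: 25 assignments (counts)
value 0: 11 assignments
So 25 of the 36 assignments meet the threshold.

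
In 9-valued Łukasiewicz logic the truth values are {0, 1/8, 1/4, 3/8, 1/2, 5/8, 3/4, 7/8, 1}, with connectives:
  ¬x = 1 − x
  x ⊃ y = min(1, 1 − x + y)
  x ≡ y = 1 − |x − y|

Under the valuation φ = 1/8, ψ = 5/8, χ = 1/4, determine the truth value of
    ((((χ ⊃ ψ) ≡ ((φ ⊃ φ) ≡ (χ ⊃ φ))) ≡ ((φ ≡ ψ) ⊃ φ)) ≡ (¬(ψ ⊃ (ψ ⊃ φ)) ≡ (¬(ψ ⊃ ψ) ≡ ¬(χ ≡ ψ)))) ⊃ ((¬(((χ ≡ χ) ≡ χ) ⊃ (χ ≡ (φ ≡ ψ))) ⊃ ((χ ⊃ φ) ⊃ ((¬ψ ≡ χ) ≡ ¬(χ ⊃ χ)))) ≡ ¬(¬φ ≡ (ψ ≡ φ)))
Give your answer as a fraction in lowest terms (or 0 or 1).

χ ⊃ ψ = 1/4 ⊃ 5/8 = 1
φ ⊃ φ = 1/8 ⊃ 1/8 = 1
χ ⊃ φ = 1/4 ⊃ 1/8 = 7/8
(φ ⊃ φ) ≡ (χ ⊃ φ) = 1 ≡ 7/8 = 7/8
(χ ⊃ ψ) ≡ ((φ ⊃ φ) ≡ (χ ⊃ φ)) = 1 ≡ 7/8 = 7/8
φ ≡ ψ = 1/8 ≡ 5/8 = 1/2
(φ ≡ ψ) ⊃ φ = 1/2 ⊃ 1/8 = 5/8
((χ ⊃ ψ) ≡ ((φ ⊃ φ) ≡ (χ ⊃ φ))) ≡ ((φ ≡ ψ) ⊃ φ) = 7/8 ≡ 5/8 = 3/4
ψ ⊃ φ = 5/8 ⊃ 1/8 = 1/2
ψ ⊃ (ψ ⊃ φ) = 5/8 ⊃ 1/2 = 7/8
¬(ψ ⊃ (ψ ⊃ φ)) = ¬7/8 = 1/8
ψ ⊃ ψ = 5/8 ⊃ 5/8 = 1
¬(ψ ⊃ ψ) = ¬1 = 0
χ ≡ ψ = 1/4 ≡ 5/8 = 5/8
¬(χ ≡ ψ) = ¬5/8 = 3/8
¬(ψ ⊃ ψ) ≡ ¬(χ ≡ ψ) = 0 ≡ 3/8 = 5/8
¬(ψ ⊃ (ψ ⊃ φ)) ≡ (¬(ψ ⊃ ψ) ≡ ¬(χ ≡ ψ)) = 1/8 ≡ 5/8 = 1/2
(((χ ⊃ ψ) ≡ ((φ ⊃ φ) ≡ (χ ⊃ φ))) ≡ ((φ ≡ ψ) ⊃ φ)) ≡ (¬(ψ ⊃ (ψ ⊃ φ)) ≡ (¬(ψ ⊃ ψ) ≡ ¬(χ ≡ ψ))) = 3/4 ≡ 1/2 = 3/4
χ ≡ χ = 1/4 ≡ 1/4 = 1
(χ ≡ χ) ≡ χ = 1 ≡ 1/4 = 1/4
φ ≡ ψ = 1/8 ≡ 5/8 = 1/2
χ ≡ (φ ≡ ψ) = 1/4 ≡ 1/2 = 3/4
((χ ≡ χ) ≡ χ) ⊃ (χ ≡ (φ ≡ ψ)) = 1/4 ⊃ 3/4 = 1
¬(((χ ≡ χ) ≡ χ) ⊃ (χ ≡ (φ ≡ ψ))) = ¬1 = 0
χ ⊃ φ = 1/4 ⊃ 1/8 = 7/8
¬ψ = ¬5/8 = 3/8
¬ψ ≡ χ = 3/8 ≡ 1/4 = 7/8
χ ⊃ χ = 1/4 ⊃ 1/4 = 1
¬(χ ⊃ χ) = ¬1 = 0
(¬ψ ≡ χ) ≡ ¬(χ ⊃ χ) = 7/8 ≡ 0 = 1/8
(χ ⊃ φ) ⊃ ((¬ψ ≡ χ) ≡ ¬(χ ⊃ χ)) = 7/8 ⊃ 1/8 = 1/4
¬(((χ ≡ χ) ≡ χ) ⊃ (χ ≡ (φ ≡ ψ))) ⊃ ((χ ⊃ φ) ⊃ ((¬ψ ≡ χ) ≡ ¬(χ ⊃ χ))) = 0 ⊃ 1/4 = 1
¬φ = ¬1/8 = 7/8
ψ ≡ φ = 5/8 ≡ 1/8 = 1/2
¬φ ≡ (ψ ≡ φ) = 7/8 ≡ 1/2 = 5/8
¬(¬φ ≡ (ψ ≡ φ)) = ¬5/8 = 3/8
(¬(((χ ≡ χ) ≡ χ) ⊃ (χ ≡ (φ ≡ ψ))) ⊃ ((χ ⊃ φ) ⊃ ((¬ψ ≡ χ) ≡ ¬(χ ⊃ χ)))) ≡ ¬(¬φ ≡ (ψ ≡ φ)) = 1 ≡ 3/8 = 3/8
((((χ ⊃ ψ) ≡ ((φ ⊃ φ) ≡ (χ ⊃ φ))) ≡ ((φ ≡ ψ) ⊃ φ)) ≡ (¬(ψ ⊃ (ψ ⊃ φ)) ≡ (¬(ψ ⊃ ψ) ≡ ¬(χ ≡ ψ)))) ⊃ ((¬(((χ ≡ χ) ≡ χ) ⊃ (χ ≡ (φ ≡ ψ))) ⊃ ((χ ⊃ φ) ⊃ ((¬ψ ≡ χ) ≡ ¬(χ ⊃ χ)))) ≡ ¬(¬φ ≡ (ψ ≡ φ))) = 3/4 ⊃ 3/8 = 5/8

5/8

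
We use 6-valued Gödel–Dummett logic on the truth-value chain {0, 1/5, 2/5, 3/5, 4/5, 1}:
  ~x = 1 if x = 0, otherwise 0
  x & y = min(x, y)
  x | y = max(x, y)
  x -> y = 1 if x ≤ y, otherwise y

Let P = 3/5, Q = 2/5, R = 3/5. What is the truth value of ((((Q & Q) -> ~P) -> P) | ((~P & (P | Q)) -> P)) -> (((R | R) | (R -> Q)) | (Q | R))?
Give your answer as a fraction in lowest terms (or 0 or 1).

Q & Q = 2/5 & 2/5 = 2/5
~P = ~3/5 = 0
(Q & Q) -> ~P = 2/5 -> 0 = 0
((Q & Q) -> ~P) -> P = 0 -> 3/5 = 1
~P = ~3/5 = 0
P | Q = 3/5 | 2/5 = 3/5
~P & (P | Q) = 0 & 3/5 = 0
(~P & (P | Q)) -> P = 0 -> 3/5 = 1
(((Q & Q) -> ~P) -> P) | ((~P & (P | Q)) -> P) = 1 | 1 = 1
R | R = 3/5 | 3/5 = 3/5
R -> Q = 3/5 -> 2/5 = 2/5
(R | R) | (R -> Q) = 3/5 | 2/5 = 3/5
Q | R = 2/5 | 3/5 = 3/5
((R | R) | (R -> Q)) | (Q | R) = 3/5 | 3/5 = 3/5
((((Q & Q) -> ~P) -> P) | ((~P & (P | Q)) -> P)) -> (((R | R) | (R -> Q)) | (Q | R)) = 1 -> 3/5 = 3/5

3/5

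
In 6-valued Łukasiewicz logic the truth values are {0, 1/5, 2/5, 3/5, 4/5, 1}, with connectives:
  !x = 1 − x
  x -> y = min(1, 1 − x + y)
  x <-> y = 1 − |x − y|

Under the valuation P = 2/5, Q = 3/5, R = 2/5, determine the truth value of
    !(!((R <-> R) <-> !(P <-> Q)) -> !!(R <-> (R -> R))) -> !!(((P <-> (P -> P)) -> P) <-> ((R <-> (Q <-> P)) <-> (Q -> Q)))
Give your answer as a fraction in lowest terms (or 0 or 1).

R <-> R = 2/5 <-> 2/5 = 1
P <-> Q = 2/5 <-> 3/5 = 4/5
!(P <-> Q) = !4/5 = 1/5
(R <-> R) <-> !(P <-> Q) = 1 <-> 1/5 = 1/5
!((R <-> R) <-> !(P <-> Q)) = !1/5 = 4/5
R -> R = 2/5 -> 2/5 = 1
R <-> (R -> R) = 2/5 <-> 1 = 2/5
!(R <-> (R -> R)) = !2/5 = 3/5
!!(R <-> (R -> R)) = !3/5 = 2/5
!((R <-> R) <-> !(P <-> Q)) -> !!(R <-> (R -> R)) = 4/5 -> 2/5 = 3/5
!(!((R <-> R) <-> !(P <-> Q)) -> !!(R <-> (R -> R))) = !3/5 = 2/5
P -> P = 2/5 -> 2/5 = 1
P <-> (P -> P) = 2/5 <-> 1 = 2/5
(P <-> (P -> P)) -> P = 2/5 -> 2/5 = 1
Q <-> P = 3/5 <-> 2/5 = 4/5
R <-> (Q <-> P) = 2/5 <-> 4/5 = 3/5
Q -> Q = 3/5 -> 3/5 = 1
(R <-> (Q <-> P)) <-> (Q -> Q) = 3/5 <-> 1 = 3/5
((P <-> (P -> P)) -> P) <-> ((R <-> (Q <-> P)) <-> (Q -> Q)) = 1 <-> 3/5 = 3/5
!(((P <-> (P -> P)) -> P) <-> ((R <-> (Q <-> P)) <-> (Q -> Q))) = !3/5 = 2/5
!!(((P <-> (P -> P)) -> P) <-> ((R <-> (Q <-> P)) <-> (Q -> Q))) = !2/5 = 3/5
!(!((R <-> R) <-> !(P <-> Q)) -> !!(R <-> (R -> R))) -> !!(((P <-> (P -> P)) -> P) <-> ((R <-> (Q <-> P)) <-> (Q -> Q))) = 2/5 -> 3/5 = 1

1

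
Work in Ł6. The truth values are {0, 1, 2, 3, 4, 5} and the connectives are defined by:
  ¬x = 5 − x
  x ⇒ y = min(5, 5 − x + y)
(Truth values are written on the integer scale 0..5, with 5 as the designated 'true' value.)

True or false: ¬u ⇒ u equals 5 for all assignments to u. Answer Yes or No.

No

Counterexample: take u = 0.
¬u = ¬0 = 5
¬u ⇒ u = 5 ⇒ 0 = 0
This gives 0 ≠ 5.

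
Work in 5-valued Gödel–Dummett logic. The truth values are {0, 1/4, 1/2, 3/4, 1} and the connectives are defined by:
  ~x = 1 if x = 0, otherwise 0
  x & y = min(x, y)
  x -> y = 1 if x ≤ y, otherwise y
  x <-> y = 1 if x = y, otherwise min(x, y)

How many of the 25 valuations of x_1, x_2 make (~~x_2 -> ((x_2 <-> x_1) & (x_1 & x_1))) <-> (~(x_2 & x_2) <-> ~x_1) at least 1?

6

value 1: 6 assignments (counts)
value 3/4: 3 assignments
value 1/2: 5 assignments
value 1/4: 7 assignments
value 0: 4 assignments
So 6 of the 25 assignments meet the threshold.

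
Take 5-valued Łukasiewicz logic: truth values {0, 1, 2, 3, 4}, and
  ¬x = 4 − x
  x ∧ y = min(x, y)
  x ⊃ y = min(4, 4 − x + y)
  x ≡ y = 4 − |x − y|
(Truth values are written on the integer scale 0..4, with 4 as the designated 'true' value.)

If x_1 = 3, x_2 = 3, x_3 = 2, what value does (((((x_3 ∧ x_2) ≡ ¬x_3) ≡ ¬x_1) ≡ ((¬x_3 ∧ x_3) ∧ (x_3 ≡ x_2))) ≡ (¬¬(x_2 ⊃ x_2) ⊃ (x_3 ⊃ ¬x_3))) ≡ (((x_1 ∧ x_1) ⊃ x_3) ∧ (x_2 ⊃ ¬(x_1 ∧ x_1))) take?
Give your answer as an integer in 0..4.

x_3 ∧ x_2 = 2 ∧ 3 = 2
¬x_3 = ¬2 = 2
(x_3 ∧ x_2) ≡ ¬x_3 = 2 ≡ 2 = 4
¬x_1 = ¬3 = 1
((x_3 ∧ x_2) ≡ ¬x_3) ≡ ¬x_1 = 4 ≡ 1 = 1
¬x_3 = ¬2 = 2
¬x_3 ∧ x_3 = 2 ∧ 2 = 2
x_3 ≡ x_2 = 2 ≡ 3 = 3
(¬x_3 ∧ x_3) ∧ (x_3 ≡ x_2) = 2 ∧ 3 = 2
(((x_3 ∧ x_2) ≡ ¬x_3) ≡ ¬x_1) ≡ ((¬x_3 ∧ x_3) ∧ (x_3 ≡ x_2)) = 1 ≡ 2 = 3
x_2 ⊃ x_2 = 3 ⊃ 3 = 4
¬(x_2 ⊃ x_2) = ¬4 = 0
¬¬(x_2 ⊃ x_2) = ¬0 = 4
¬x_3 = ¬2 = 2
x_3 ⊃ ¬x_3 = 2 ⊃ 2 = 4
¬¬(x_2 ⊃ x_2) ⊃ (x_3 ⊃ ¬x_3) = 4 ⊃ 4 = 4
((((x_3 ∧ x_2) ≡ ¬x_3) ≡ ¬x_1) ≡ ((¬x_3 ∧ x_3) ∧ (x_3 ≡ x_2))) ≡ (¬¬(x_2 ⊃ x_2) ⊃ (x_3 ⊃ ¬x_3)) = 3 ≡ 4 = 3
x_1 ∧ x_1 = 3 ∧ 3 = 3
(x_1 ∧ x_1) ⊃ x_3 = 3 ⊃ 2 = 3
x_1 ∧ x_1 = 3 ∧ 3 = 3
¬(x_1 ∧ x_1) = ¬3 = 1
x_2 ⊃ ¬(x_1 ∧ x_1) = 3 ⊃ 1 = 2
((x_1 ∧ x_1) ⊃ x_3) ∧ (x_2 ⊃ ¬(x_1 ∧ x_1)) = 3 ∧ 2 = 2
(((((x_3 ∧ x_2) ≡ ¬x_3) ≡ ¬x_1) ≡ ((¬x_3 ∧ x_3) ∧ (x_3 ≡ x_2))) ≡ (¬¬(x_2 ⊃ x_2) ⊃ (x_3 ⊃ ¬x_3))) ≡ (((x_1 ∧ x_1) ⊃ x_3) ∧ (x_2 ⊃ ¬(x_1 ∧ x_1))) = 3 ≡ 2 = 3

3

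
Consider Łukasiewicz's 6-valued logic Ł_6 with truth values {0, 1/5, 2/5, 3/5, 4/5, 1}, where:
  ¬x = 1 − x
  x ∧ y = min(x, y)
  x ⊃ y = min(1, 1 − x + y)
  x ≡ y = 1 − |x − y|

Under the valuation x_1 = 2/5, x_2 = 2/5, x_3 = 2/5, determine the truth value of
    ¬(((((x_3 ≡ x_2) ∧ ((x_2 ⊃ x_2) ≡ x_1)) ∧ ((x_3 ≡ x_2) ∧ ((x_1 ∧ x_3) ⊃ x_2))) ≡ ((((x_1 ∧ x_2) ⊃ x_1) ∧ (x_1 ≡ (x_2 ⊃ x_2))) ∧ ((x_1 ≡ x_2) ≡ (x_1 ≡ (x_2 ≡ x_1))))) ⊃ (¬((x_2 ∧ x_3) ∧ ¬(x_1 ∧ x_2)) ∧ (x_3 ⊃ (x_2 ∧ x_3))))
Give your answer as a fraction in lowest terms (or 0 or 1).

x_3 ≡ x_2 = 2/5 ≡ 2/5 = 1
x_2 ⊃ x_2 = 2/5 ⊃ 2/5 = 1
(x_2 ⊃ x_2) ≡ x_1 = 1 ≡ 2/5 = 2/5
(x_3 ≡ x_2) ∧ ((x_2 ⊃ x_2) ≡ x_1) = 1 ∧ 2/5 = 2/5
x_3 ≡ x_2 = 2/5 ≡ 2/5 = 1
x_1 ∧ x_3 = 2/5 ∧ 2/5 = 2/5
(x_1 ∧ x_3) ⊃ x_2 = 2/5 ⊃ 2/5 = 1
(x_3 ≡ x_2) ∧ ((x_1 ∧ x_3) ⊃ x_2) = 1 ∧ 1 = 1
((x_3 ≡ x_2) ∧ ((x_2 ⊃ x_2) ≡ x_1)) ∧ ((x_3 ≡ x_2) ∧ ((x_1 ∧ x_3) ⊃ x_2)) = 2/5 ∧ 1 = 2/5
x_1 ∧ x_2 = 2/5 ∧ 2/5 = 2/5
(x_1 ∧ x_2) ⊃ x_1 = 2/5 ⊃ 2/5 = 1
x_2 ⊃ x_2 = 2/5 ⊃ 2/5 = 1
x_1 ≡ (x_2 ⊃ x_2) = 2/5 ≡ 1 = 2/5
((x_1 ∧ x_2) ⊃ x_1) ∧ (x_1 ≡ (x_2 ⊃ x_2)) = 1 ∧ 2/5 = 2/5
x_1 ≡ x_2 = 2/5 ≡ 2/5 = 1
x_2 ≡ x_1 = 2/5 ≡ 2/5 = 1
x_1 ≡ (x_2 ≡ x_1) = 2/5 ≡ 1 = 2/5
(x_1 ≡ x_2) ≡ (x_1 ≡ (x_2 ≡ x_1)) = 1 ≡ 2/5 = 2/5
(((x_1 ∧ x_2) ⊃ x_1) ∧ (x_1 ≡ (x_2 ⊃ x_2))) ∧ ((x_1 ≡ x_2) ≡ (x_1 ≡ (x_2 ≡ x_1))) = 2/5 ∧ 2/5 = 2/5
(((x_3 ≡ x_2) ∧ ((x_2 ⊃ x_2) ≡ x_1)) ∧ ((x_3 ≡ x_2) ∧ ((x_1 ∧ x_3) ⊃ x_2))) ≡ ((((x_1 ∧ x_2) ⊃ x_1) ∧ (x_1 ≡ (x_2 ⊃ x_2))) ∧ ((x_1 ≡ x_2) ≡ (x_1 ≡ (x_2 ≡ x_1)))) = 2/5 ≡ 2/5 = 1
x_2 ∧ x_3 = 2/5 ∧ 2/5 = 2/5
x_1 ∧ x_2 = 2/5 ∧ 2/5 = 2/5
¬(x_1 ∧ x_2) = ¬2/5 = 3/5
(x_2 ∧ x_3) ∧ ¬(x_1 ∧ x_2) = 2/5 ∧ 3/5 = 2/5
¬((x_2 ∧ x_3) ∧ ¬(x_1 ∧ x_2)) = ¬2/5 = 3/5
x_2 ∧ x_3 = 2/5 ∧ 2/5 = 2/5
x_3 ⊃ (x_2 ∧ x_3) = 2/5 ⊃ 2/5 = 1
¬((x_2 ∧ x_3) ∧ ¬(x_1 ∧ x_2)) ∧ (x_3 ⊃ (x_2 ∧ x_3)) = 3/5 ∧ 1 = 3/5
((((x_3 ≡ x_2) ∧ ((x_2 ⊃ x_2) ≡ x_1)) ∧ ((x_3 ≡ x_2) ∧ ((x_1 ∧ x_3) ⊃ x_2))) ≡ ((((x_1 ∧ x_2) ⊃ x_1) ∧ (x_1 ≡ (x_2 ⊃ x_2))) ∧ ((x_1 ≡ x_2) ≡ (x_1 ≡ (x_2 ≡ x_1))))) ⊃ (¬((x_2 ∧ x_3) ∧ ¬(x_1 ∧ x_2)) ∧ (x_3 ⊃ (x_2 ∧ x_3))) = 1 ⊃ 3/5 = 3/5
¬(((((x_3 ≡ x_2) ∧ ((x_2 ⊃ x_2) ≡ x_1)) ∧ ((x_3 ≡ x_2) ∧ ((x_1 ∧ x_3) ⊃ x_2))) ≡ ((((x_1 ∧ x_2) ⊃ x_1) ∧ (x_1 ≡ (x_2 ⊃ x_2))) ∧ ((x_1 ≡ x_2) ≡ (x_1 ≡ (x_2 ≡ x_1))))) ⊃ (¬((x_2 ∧ x_3) ∧ ¬(x_1 ∧ x_2)) ∧ (x_3 ⊃ (x_2 ∧ x_3)))) = ¬3/5 = 2/5

2/5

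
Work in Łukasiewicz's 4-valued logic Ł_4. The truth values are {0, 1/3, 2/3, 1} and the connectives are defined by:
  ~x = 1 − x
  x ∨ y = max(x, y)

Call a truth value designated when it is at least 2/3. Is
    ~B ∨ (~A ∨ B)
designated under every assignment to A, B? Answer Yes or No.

A = 0, B = 0 ↦ 1
A = 0, B = 1/3 ↦ 1
A = 0, B = 2/3 ↦ 1
A = 0, B = 1 ↦ 1
A = 1/3, B = 0 ↦ 1
A = 1/3, B = 1/3 ↦ 2/3
A = 1/3, B = 2/3 ↦ 2/3
A = 1/3, B = 1 ↦ 1
A = 2/3, B = 0 ↦ 1
A = 2/3, B = 1/3 ↦ 2/3
A = 2/3, B = 2/3 ↦ 2/3
A = 2/3, B = 1 ↦ 1
A = 1, B = 0 ↦ 1
A = 1, B = 1/3 ↦ 2/3
A = 1, B = 2/3 ↦ 2/3
A = 1, B = 1 ↦ 1
Every assignment gives a value ≥ 2/3.

Yes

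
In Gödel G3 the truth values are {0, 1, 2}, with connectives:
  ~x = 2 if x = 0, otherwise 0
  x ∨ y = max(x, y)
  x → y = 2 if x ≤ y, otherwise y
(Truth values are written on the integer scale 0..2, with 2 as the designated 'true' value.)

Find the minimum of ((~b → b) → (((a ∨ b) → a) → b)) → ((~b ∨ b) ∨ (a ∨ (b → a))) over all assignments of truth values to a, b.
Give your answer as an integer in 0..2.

1

Take a = 0, b = 1:
~b = ~1 = 0
~b → b = 0 → 1 = 2
a ∨ b = 0 ∨ 1 = 1
(a ∨ b) → a = 1 → 0 = 0
((a ∨ b) → a) → b = 0 → 1 = 2
(~b → b) → (((a ∨ b) → a) → b) = 2 → 2 = 2
~b = ~1 = 0
~b ∨ b = 0 ∨ 1 = 1
b → a = 1 → 0 = 0
a ∨ (b → a) = 0 ∨ 0 = 0
(~b ∨ b) ∨ (a ∨ (b → a)) = 1 ∨ 0 = 1
((~b → b) → (((a ∨ b) → a) → b)) → ((~b ∨ b) ∨ (a ∨ (b → a))) = 2 → 1 = 1
No assignment yields a value below 1, so this is the minimum.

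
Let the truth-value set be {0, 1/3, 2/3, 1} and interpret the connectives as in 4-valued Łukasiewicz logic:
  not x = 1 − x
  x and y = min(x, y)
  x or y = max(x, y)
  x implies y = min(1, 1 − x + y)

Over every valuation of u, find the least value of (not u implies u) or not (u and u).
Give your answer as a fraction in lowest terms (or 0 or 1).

Take u = 1/3:
not u = not 1/3 = 2/3
not u implies u = 2/3 implies 1/3 = 2/3
u and u = 1/3 and 1/3 = 1/3
not (u and u) = not 1/3 = 2/3
(not u implies u) or not (u and u) = 2/3 or 2/3 = 2/3
No assignment yields a value below 2/3, so this is the minimum.

2/3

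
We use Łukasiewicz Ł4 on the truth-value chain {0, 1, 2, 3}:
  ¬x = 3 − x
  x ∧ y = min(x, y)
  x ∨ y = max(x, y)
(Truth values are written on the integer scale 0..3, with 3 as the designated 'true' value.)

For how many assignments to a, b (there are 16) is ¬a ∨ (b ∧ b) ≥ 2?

a = 0, b = 0 ↦ 3  ≥
a = 0, b = 1 ↦ 3  ≥
a = 0, b = 2 ↦ 3  ≥
a = 0, b = 3 ↦ 3  ≥
a = 1, b = 0 ↦ 2  ≥
a = 1, b = 1 ↦ 2  ≥
a = 1, b = 2 ↦ 2  ≥
a = 1, b = 3 ↦ 3  ≥
a = 2, b = 0 ↦ 1  <
a = 2, b = 1 ↦ 1  <
a = 2, b = 2 ↦ 2  ≥
a = 2, b = 3 ↦ 3  ≥
a = 3, b = 0 ↦ 0  <
a = 3, b = 1 ↦ 1  <
a = 3, b = 2 ↦ 2  ≥
a = 3, b = 3 ↦ 3  ≥
So 12 of the 16 assignments meet the threshold.

12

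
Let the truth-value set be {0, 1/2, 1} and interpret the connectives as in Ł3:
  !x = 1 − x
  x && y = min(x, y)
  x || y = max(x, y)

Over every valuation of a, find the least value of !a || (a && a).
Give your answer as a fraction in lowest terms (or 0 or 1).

Take a = 1/2:
!a = !1/2 = 1/2
a && a = 1/2 && 1/2 = 1/2
!a || (a && a) = 1/2 || 1/2 = 1/2
No assignment yields a value below 1/2, so this is the minimum.

1/2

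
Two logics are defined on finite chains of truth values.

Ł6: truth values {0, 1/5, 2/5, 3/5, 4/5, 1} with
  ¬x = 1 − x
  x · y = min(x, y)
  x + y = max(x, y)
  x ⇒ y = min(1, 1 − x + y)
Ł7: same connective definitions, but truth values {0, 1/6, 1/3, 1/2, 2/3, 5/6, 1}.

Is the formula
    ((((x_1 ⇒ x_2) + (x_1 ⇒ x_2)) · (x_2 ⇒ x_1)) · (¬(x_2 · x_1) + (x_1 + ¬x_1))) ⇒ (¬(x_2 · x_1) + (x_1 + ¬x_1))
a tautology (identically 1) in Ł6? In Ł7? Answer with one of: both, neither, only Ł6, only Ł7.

both

In Ł6: every assignment gives 1 — tautology.
In Ł7: every assignment gives 1 — tautology.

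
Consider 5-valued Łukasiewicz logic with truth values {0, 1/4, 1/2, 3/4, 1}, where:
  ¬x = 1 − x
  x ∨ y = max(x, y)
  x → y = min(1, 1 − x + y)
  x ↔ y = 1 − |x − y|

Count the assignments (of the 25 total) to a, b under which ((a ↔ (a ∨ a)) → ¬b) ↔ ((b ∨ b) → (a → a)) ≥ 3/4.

value 1: 5 assignments (counts)
value 3/4: 5 assignments (counts)
value 1/2: 5 assignments
value 1/4: 5 assignments
value 0: 5 assignments
So 10 of the 25 assignments meet the threshold.

10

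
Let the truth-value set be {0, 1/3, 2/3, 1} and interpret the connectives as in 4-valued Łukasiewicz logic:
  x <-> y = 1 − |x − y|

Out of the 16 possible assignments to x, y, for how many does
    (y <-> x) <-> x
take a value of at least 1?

5

x = 0, y = 0 ↦ 0  <
x = 0, y = 1/3 ↦ 1/3  <
x = 0, y = 2/3 ↦ 2/3  <
x = 0, y = 1 ↦ 1  ≥
x = 1/3, y = 0 ↦ 2/3  <
x = 1/3, y = 1/3 ↦ 1/3  <
x = 1/3, y = 2/3 ↦ 2/3  <
x = 1/3, y = 1 ↦ 1  ≥
x = 2/3, y = 0 ↦ 2/3  <
x = 2/3, y = 1/3 ↦ 1  ≥
x = 2/3, y = 2/3 ↦ 2/3  <
x = 2/3, y = 1 ↦ 1  ≥
x = 1, y = 0 ↦ 0  <
x = 1, y = 1/3 ↦ 1/3  <
x = 1, y = 2/3 ↦ 2/3  <
x = 1, y = 1 ↦ 1  ≥
So 5 of the 16 assignments meet the threshold.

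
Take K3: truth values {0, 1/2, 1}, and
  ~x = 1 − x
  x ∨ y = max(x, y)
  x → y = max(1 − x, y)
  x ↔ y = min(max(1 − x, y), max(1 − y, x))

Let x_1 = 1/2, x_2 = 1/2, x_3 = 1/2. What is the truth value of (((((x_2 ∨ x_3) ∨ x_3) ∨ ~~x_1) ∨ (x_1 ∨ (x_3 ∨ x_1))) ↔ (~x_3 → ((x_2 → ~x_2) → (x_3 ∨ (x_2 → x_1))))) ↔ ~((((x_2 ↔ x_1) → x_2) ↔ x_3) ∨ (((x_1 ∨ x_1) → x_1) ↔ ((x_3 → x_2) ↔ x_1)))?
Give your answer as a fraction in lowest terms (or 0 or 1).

x_2 ∨ x_3 = 1/2 ∨ 1/2 = 1/2
(x_2 ∨ x_3) ∨ x_3 = 1/2 ∨ 1/2 = 1/2
~x_1 = ~1/2 = 1/2
~~x_1 = ~1/2 = 1/2
((x_2 ∨ x_3) ∨ x_3) ∨ ~~x_1 = 1/2 ∨ 1/2 = 1/2
x_3 ∨ x_1 = 1/2 ∨ 1/2 = 1/2
x_1 ∨ (x_3 ∨ x_1) = 1/2 ∨ 1/2 = 1/2
(((x_2 ∨ x_3) ∨ x_3) ∨ ~~x_1) ∨ (x_1 ∨ (x_3 ∨ x_1)) = 1/2 ∨ 1/2 = 1/2
~x_3 = ~1/2 = 1/2
~x_2 = ~1/2 = 1/2
x_2 → ~x_2 = 1/2 → 1/2 = 1/2
x_2 → x_1 = 1/2 → 1/2 = 1/2
x_3 ∨ (x_2 → x_1) = 1/2 ∨ 1/2 = 1/2
(x_2 → ~x_2) → (x_3 ∨ (x_2 → x_1)) = 1/2 → 1/2 = 1/2
~x_3 → ((x_2 → ~x_2) → (x_3 ∨ (x_2 → x_1))) = 1/2 → 1/2 = 1/2
((((x_2 ∨ x_3) ∨ x_3) ∨ ~~x_1) ∨ (x_1 ∨ (x_3 ∨ x_1))) ↔ (~x_3 → ((x_2 → ~x_2) → (x_3 ∨ (x_2 → x_1)))) = 1/2 ↔ 1/2 = 1/2
x_2 ↔ x_1 = 1/2 ↔ 1/2 = 1/2
(x_2 ↔ x_1) → x_2 = 1/2 → 1/2 = 1/2
((x_2 ↔ x_1) → x_2) ↔ x_3 = 1/2 ↔ 1/2 = 1/2
x_1 ∨ x_1 = 1/2 ∨ 1/2 = 1/2
(x_1 ∨ x_1) → x_1 = 1/2 → 1/2 = 1/2
x_3 → x_2 = 1/2 → 1/2 = 1/2
(x_3 → x_2) ↔ x_1 = 1/2 ↔ 1/2 = 1/2
((x_1 ∨ x_1) → x_1) ↔ ((x_3 → x_2) ↔ x_1) = 1/2 ↔ 1/2 = 1/2
(((x_2 ↔ x_1) → x_2) ↔ x_3) ∨ (((x_1 ∨ x_1) → x_1) ↔ ((x_3 → x_2) ↔ x_1)) = 1/2 ∨ 1/2 = 1/2
~((((x_2 ↔ x_1) → x_2) ↔ x_3) ∨ (((x_1 ∨ x_1) → x_1) ↔ ((x_3 → x_2) ↔ x_1))) = ~1/2 = 1/2
(((((x_2 ∨ x_3) ∨ x_3) ∨ ~~x_1) ∨ (x_1 ∨ (x_3 ∨ x_1))) ↔ (~x_3 → ((x_2 → ~x_2) → (x_3 ∨ (x_2 → x_1))))) ↔ ~((((x_2 ↔ x_1) → x_2) ↔ x_3) ∨ (((x_1 ∨ x_1) → x_1) ↔ ((x_3 → x_2) ↔ x_1))) = 1/2 ↔ 1/2 = 1/2

1/2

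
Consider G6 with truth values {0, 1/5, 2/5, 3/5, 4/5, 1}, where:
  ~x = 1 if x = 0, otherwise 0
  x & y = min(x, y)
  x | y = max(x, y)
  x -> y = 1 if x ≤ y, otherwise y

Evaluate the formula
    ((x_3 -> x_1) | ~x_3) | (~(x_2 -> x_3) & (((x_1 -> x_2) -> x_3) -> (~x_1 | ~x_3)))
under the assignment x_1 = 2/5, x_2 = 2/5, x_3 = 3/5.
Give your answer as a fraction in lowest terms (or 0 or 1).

x_3 -> x_1 = 3/5 -> 2/5 = 2/5
~x_3 = ~3/5 = 0
(x_3 -> x_1) | ~x_3 = 2/5 | 0 = 2/5
x_2 -> x_3 = 2/5 -> 3/5 = 1
~(x_2 -> x_3) = ~1 = 0
x_1 -> x_2 = 2/5 -> 2/5 = 1
(x_1 -> x_2) -> x_3 = 1 -> 3/5 = 3/5
~x_1 = ~2/5 = 0
~x_3 = ~3/5 = 0
~x_1 | ~x_3 = 0 | 0 = 0
((x_1 -> x_2) -> x_3) -> (~x_1 | ~x_3) = 3/5 -> 0 = 0
~(x_2 -> x_3) & (((x_1 -> x_2) -> x_3) -> (~x_1 | ~x_3)) = 0 & 0 = 0
((x_3 -> x_1) | ~x_3) | (~(x_2 -> x_3) & (((x_1 -> x_2) -> x_3) -> (~x_1 | ~x_3))) = 2/5 | 0 = 2/5

2/5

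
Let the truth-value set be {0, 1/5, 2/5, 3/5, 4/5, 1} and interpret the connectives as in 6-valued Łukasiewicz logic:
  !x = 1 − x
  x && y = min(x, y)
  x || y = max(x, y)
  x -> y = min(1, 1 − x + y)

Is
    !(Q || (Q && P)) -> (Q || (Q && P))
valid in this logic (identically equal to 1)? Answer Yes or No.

Counterexample: take P = 0, Q = 0.
Q && P = 0 && 0 = 0
Q || (Q && P) = 0 || 0 = 0
!(Q || (Q && P)) = !0 = 1
Q && P = 0 && 0 = 0
Q || (Q && P) = 0 || 0 = 0
!(Q || (Q && P)) -> (Q || (Q && P)) = 1 -> 0 = 0
This gives 0 ≠ 1.

No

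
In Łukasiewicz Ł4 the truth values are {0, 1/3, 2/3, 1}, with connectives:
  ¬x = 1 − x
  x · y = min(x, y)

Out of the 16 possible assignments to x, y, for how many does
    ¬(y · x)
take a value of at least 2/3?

x = 0, y = 0 ↦ 1  ≥
x = 0, y = 1/3 ↦ 1  ≥
x = 0, y = 2/3 ↦ 1  ≥
x = 0, y = 1 ↦ 1  ≥
x = 1/3, y = 0 ↦ 1  ≥
x = 1/3, y = 1/3 ↦ 2/3  ≥
x = 1/3, y = 2/3 ↦ 2/3  ≥
x = 1/3, y = 1 ↦ 2/3  ≥
x = 2/3, y = 0 ↦ 1  ≥
x = 2/3, y = 1/3 ↦ 2/3  ≥
x = 2/3, y = 2/3 ↦ 1/3  <
x = 2/3, y = 1 ↦ 1/3  <
x = 1, y = 0 ↦ 1  ≥
x = 1, y = 1/3 ↦ 2/3  ≥
x = 1, y = 2/3 ↦ 1/3  <
x = 1, y = 1 ↦ 0  <
So 12 of the 16 assignments meet the threshold.

12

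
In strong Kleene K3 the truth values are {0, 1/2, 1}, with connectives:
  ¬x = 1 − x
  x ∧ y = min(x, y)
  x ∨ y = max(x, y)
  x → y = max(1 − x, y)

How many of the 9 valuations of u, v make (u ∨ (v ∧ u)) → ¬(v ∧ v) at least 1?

5

u = 0, v = 0 ↦ 1  ≥
u = 0, v = 1/2 ↦ 1  ≥
u = 0, v = 1 ↦ 1  ≥
u = 1/2, v = 0 ↦ 1  ≥
u = 1/2, v = 1/2 ↦ 1/2  <
u = 1/2, v = 1 ↦ 1/2  <
u = 1, v = 0 ↦ 1  ≥
u = 1, v = 1/2 ↦ 1/2  <
u = 1, v = 1 ↦ 0  <
So 5 of the 9 assignments meet the threshold.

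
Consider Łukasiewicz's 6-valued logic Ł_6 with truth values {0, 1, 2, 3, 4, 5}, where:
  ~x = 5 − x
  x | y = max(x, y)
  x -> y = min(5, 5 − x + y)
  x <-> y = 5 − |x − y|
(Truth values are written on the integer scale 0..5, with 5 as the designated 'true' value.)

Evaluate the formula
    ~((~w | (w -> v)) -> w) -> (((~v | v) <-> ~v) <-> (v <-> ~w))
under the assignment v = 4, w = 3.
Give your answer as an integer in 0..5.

5

~w = ~3 = 2
w -> v = 3 -> 4 = 5
~w | (w -> v) = 2 | 5 = 5
(~w | (w -> v)) -> w = 5 -> 3 = 3
~((~w | (w -> v)) -> w) = ~3 = 2
~v = ~4 = 1
~v | v = 1 | 4 = 4
~v = ~4 = 1
(~v | v) <-> ~v = 4 <-> 1 = 2
~w = ~3 = 2
v <-> ~w = 4 <-> 2 = 3
((~v | v) <-> ~v) <-> (v <-> ~w) = 2 <-> 3 = 4
~((~w | (w -> v)) -> w) -> (((~v | v) <-> ~v) <-> (v <-> ~w)) = 2 -> 4 = 5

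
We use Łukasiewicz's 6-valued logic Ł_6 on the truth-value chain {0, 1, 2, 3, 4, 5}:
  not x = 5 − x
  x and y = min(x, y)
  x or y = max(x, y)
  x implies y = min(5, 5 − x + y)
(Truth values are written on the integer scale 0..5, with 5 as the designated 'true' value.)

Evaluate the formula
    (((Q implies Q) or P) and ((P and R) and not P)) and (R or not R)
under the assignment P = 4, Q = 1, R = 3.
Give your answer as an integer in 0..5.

Q implies Q = 1 implies 1 = 5
(Q implies Q) or P = 5 or 4 = 5
P and R = 4 and 3 = 3
not P = not 4 = 1
(P and R) and not P = 3 and 1 = 1
((Q implies Q) or P) and ((P and R) and not P) = 5 and 1 = 1
not R = not 3 = 2
R or not R = 3 or 2 = 3
(((Q implies Q) or P) and ((P and R) and not P)) and (R or not R) = 1 and 3 = 1

1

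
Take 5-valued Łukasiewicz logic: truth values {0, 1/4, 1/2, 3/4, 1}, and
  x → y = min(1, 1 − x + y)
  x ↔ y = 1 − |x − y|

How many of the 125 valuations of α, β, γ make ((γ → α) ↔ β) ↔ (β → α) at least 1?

25

value 1: 25 assignments (counts)
value 3/4: 34 assignments
value 1/2: 28 assignments
value 1/4: 22 assignments
value 0: 16 assignments
So 25 of the 125 assignments meet the threshold.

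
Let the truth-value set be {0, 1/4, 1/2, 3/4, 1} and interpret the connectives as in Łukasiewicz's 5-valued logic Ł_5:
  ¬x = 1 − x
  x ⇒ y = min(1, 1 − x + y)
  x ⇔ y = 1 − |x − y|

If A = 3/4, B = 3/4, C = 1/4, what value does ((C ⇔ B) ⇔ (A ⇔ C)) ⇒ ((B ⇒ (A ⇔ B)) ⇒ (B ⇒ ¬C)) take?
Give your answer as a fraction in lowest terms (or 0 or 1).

1

C ⇔ B = 1/4 ⇔ 3/4 = 1/2
A ⇔ C = 3/4 ⇔ 1/4 = 1/2
(C ⇔ B) ⇔ (A ⇔ C) = 1/2 ⇔ 1/2 = 1
A ⇔ B = 3/4 ⇔ 3/4 = 1
B ⇒ (A ⇔ B) = 3/4 ⇒ 1 = 1
¬C = ¬1/4 = 3/4
B ⇒ ¬C = 3/4 ⇒ 3/4 = 1
(B ⇒ (A ⇔ B)) ⇒ (B ⇒ ¬C) = 1 ⇒ 1 = 1
((C ⇔ B) ⇔ (A ⇔ C)) ⇒ ((B ⇒ (A ⇔ B)) ⇒ (B ⇒ ¬C)) = 1 ⇒ 1 = 1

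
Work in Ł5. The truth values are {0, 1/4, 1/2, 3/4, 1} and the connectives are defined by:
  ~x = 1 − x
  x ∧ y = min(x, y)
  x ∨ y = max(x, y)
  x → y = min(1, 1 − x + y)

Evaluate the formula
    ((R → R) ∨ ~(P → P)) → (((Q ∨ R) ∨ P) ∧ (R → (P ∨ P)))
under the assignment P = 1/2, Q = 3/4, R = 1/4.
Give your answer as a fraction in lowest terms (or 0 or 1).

R → R = 1/4 → 1/4 = 1
P → P = 1/2 → 1/2 = 1
~(P → P) = ~1 = 0
(R → R) ∨ ~(P → P) = 1 ∨ 0 = 1
Q ∨ R = 3/4 ∨ 1/4 = 3/4
(Q ∨ R) ∨ P = 3/4 ∨ 1/2 = 3/4
P ∨ P = 1/2 ∨ 1/2 = 1/2
R → (P ∨ P) = 1/4 → 1/2 = 1
((Q ∨ R) ∨ P) ∧ (R → (P ∨ P)) = 3/4 ∧ 1 = 3/4
((R → R) ∨ ~(P → P)) → (((Q ∨ R) ∨ P) ∧ (R → (P ∨ P))) = 1 → 3/4 = 3/4

3/4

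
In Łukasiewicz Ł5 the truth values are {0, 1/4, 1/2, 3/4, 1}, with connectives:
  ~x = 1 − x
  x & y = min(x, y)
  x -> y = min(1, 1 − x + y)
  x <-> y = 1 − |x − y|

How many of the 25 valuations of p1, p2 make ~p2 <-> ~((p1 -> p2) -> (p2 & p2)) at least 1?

value 1: 15 assignments (counts)
value 3/4: 4 assignments
value 1/2: 3 assignments
value 1/4: 2 assignments
value 0: 1 assignment
So 15 of the 25 assignments meet the threshold.

15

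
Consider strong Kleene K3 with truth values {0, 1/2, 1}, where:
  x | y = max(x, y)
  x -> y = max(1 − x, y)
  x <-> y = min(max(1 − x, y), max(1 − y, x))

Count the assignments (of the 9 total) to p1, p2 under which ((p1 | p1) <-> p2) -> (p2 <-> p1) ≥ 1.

4

p1 = 0, p2 = 0 ↦ 1  ≥
p1 = 0, p2 = 1/2 ↦ 1/2  <
p1 = 0, p2 = 1 ↦ 1  ≥
p1 = 1/2, p2 = 0 ↦ 1/2  <
p1 = 1/2, p2 = 1/2 ↦ 1/2  <
p1 = 1/2, p2 = 1 ↦ 1/2  <
p1 = 1, p2 = 0 ↦ 1  ≥
p1 = 1, p2 = 1/2 ↦ 1/2  <
p1 = 1, p2 = 1 ↦ 1  ≥
So 4 of the 9 assignments meet the threshold.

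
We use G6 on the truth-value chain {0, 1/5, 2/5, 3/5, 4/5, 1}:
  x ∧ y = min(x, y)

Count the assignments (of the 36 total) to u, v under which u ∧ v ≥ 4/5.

value 1: 1 assignment (counts)
value 4/5: 3 assignments (counts)
value 3/5: 5 assignments
value 2/5: 7 assignments
value 1/5: 9 assignments
value 0: 11 assignments
So 4 of the 36 assignments meet the threshold.

4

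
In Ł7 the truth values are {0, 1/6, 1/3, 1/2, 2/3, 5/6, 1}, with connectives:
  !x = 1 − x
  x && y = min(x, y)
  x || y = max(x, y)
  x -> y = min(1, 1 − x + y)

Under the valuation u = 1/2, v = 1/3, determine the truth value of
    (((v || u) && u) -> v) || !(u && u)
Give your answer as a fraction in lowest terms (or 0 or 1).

5/6

v || u = 1/3 || 1/2 = 1/2
(v || u) && u = 1/2 && 1/2 = 1/2
((v || u) && u) -> v = 1/2 -> 1/3 = 5/6
u && u = 1/2 && 1/2 = 1/2
!(u && u) = !1/2 = 1/2
(((v || u) && u) -> v) || !(u && u) = 5/6 || 1/2 = 5/6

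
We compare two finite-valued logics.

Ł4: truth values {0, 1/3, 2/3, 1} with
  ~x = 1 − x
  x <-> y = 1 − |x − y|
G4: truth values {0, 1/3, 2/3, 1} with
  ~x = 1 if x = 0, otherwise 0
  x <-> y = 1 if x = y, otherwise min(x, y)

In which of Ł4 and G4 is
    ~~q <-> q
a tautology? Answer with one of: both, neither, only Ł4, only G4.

In Ł4: every assignment gives 1 — tautology.
In G4: at q = 1/3 the value is 1/3 — not a tautology.

only Ł4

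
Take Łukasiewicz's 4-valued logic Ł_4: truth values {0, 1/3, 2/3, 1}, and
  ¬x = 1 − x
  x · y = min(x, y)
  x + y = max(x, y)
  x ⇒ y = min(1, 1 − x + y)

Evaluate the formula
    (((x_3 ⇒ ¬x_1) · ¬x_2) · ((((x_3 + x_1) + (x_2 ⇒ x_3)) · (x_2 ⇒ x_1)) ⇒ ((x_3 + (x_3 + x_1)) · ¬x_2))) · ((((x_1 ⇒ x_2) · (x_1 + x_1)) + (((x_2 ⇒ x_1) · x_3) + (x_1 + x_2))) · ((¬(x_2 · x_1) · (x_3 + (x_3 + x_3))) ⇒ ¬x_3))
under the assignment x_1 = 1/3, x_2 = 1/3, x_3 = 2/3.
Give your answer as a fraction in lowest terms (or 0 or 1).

2/3

¬x_1 = ¬1/3 = 2/3
x_3 ⇒ ¬x_1 = 2/3 ⇒ 2/3 = 1
¬x_2 = ¬1/3 = 2/3
(x_3 ⇒ ¬x_1) · ¬x_2 = 1 · 2/3 = 2/3
x_3 + x_1 = 2/3 + 1/3 = 2/3
x_2 ⇒ x_3 = 1/3 ⇒ 2/3 = 1
(x_3 + x_1) + (x_2 ⇒ x_3) = 2/3 + 1 = 1
x_2 ⇒ x_1 = 1/3 ⇒ 1/3 = 1
((x_3 + x_1) + (x_2 ⇒ x_3)) · (x_2 ⇒ x_1) = 1 · 1 = 1
x_3 + x_1 = 2/3 + 1/3 = 2/3
x_3 + (x_3 + x_1) = 2/3 + 2/3 = 2/3
¬x_2 = ¬1/3 = 2/3
(x_3 + (x_3 + x_1)) · ¬x_2 = 2/3 · 2/3 = 2/3
(((x_3 + x_1) + (x_2 ⇒ x_3)) · (x_2 ⇒ x_1)) ⇒ ((x_3 + (x_3 + x_1)) · ¬x_2) = 1 ⇒ 2/3 = 2/3
((x_3 ⇒ ¬x_1) · ¬x_2) · ((((x_3 + x_1) + (x_2 ⇒ x_3)) · (x_2 ⇒ x_1)) ⇒ ((x_3 + (x_3 + x_1)) · ¬x_2)) = 2/3 · 2/3 = 2/3
x_1 ⇒ x_2 = 1/3 ⇒ 1/3 = 1
x_1 + x_1 = 1/3 + 1/3 = 1/3
(x_1 ⇒ x_2) · (x_1 + x_1) = 1 · 1/3 = 1/3
x_2 ⇒ x_1 = 1/3 ⇒ 1/3 = 1
(x_2 ⇒ x_1) · x_3 = 1 · 2/3 = 2/3
x_1 + x_2 = 1/3 + 1/3 = 1/3
((x_2 ⇒ x_1) · x_3) + (x_1 + x_2) = 2/3 + 1/3 = 2/3
((x_1 ⇒ x_2) · (x_1 + x_1)) + (((x_2 ⇒ x_1) · x_3) + (x_1 + x_2)) = 1/3 + 2/3 = 2/3
x_2 · x_1 = 1/3 · 1/3 = 1/3
¬(x_2 · x_1) = ¬1/3 = 2/3
x_3 + x_3 = 2/3 + 2/3 = 2/3
x_3 + (x_3 + x_3) = 2/3 + 2/3 = 2/3
¬(x_2 · x_1) · (x_3 + (x_3 + x_3)) = 2/3 · 2/3 = 2/3
¬x_3 = ¬2/3 = 1/3
(¬(x_2 · x_1) · (x_3 + (x_3 + x_3))) ⇒ ¬x_3 = 2/3 ⇒ 1/3 = 2/3
(((x_1 ⇒ x_2) · (x_1 + x_1)) + (((x_2 ⇒ x_1) · x_3) + (x_1 + x_2))) · ((¬(x_2 · x_1) · (x_3 + (x_3 + x_3))) ⇒ ¬x_3) = 2/3 · 2/3 = 2/3
(((x_3 ⇒ ¬x_1) · ¬x_2) · ((((x_3 + x_1) + (x_2 ⇒ x_3)) · (x_2 ⇒ x_1)) ⇒ ((x_3 + (x_3 + x_1)) · ¬x_2))) · ((((x_1 ⇒ x_2) · (x_1 + x_1)) + (((x_2 ⇒ x_1) · x_3) + (x_1 + x_2))) · ((¬(x_2 · x_1) · (x_3 + (x_3 + x_3))) ⇒ ¬x_3)) = 2/3 · 2/3 = 2/3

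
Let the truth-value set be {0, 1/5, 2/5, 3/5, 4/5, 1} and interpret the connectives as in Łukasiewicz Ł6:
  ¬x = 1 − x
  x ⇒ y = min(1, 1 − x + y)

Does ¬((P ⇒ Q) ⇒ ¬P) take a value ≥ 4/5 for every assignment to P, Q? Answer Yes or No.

No

Counterexample: take P = 0, Q = 0.
P ⇒ Q = 0 ⇒ 0 = 1
¬P = ¬0 = 1
(P ⇒ Q) ⇒ ¬P = 1 ⇒ 1 = 1
¬((P ⇒ Q) ⇒ ¬P) = ¬1 = 0
This gives 0, which is below 4/5.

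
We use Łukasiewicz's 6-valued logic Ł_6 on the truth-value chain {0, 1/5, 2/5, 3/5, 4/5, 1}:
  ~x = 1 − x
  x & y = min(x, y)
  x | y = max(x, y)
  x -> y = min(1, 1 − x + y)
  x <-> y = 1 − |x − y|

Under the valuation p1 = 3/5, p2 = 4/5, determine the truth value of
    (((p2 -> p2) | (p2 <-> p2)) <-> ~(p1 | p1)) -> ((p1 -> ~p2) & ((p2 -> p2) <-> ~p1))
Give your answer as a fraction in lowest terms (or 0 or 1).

1

p2 -> p2 = 4/5 -> 4/5 = 1
p2 <-> p2 = 4/5 <-> 4/5 = 1
(p2 -> p2) | (p2 <-> p2) = 1 | 1 = 1
p1 | p1 = 3/5 | 3/5 = 3/5
~(p1 | p1) = ~3/5 = 2/5
((p2 -> p2) | (p2 <-> p2)) <-> ~(p1 | p1) = 1 <-> 2/5 = 2/5
~p2 = ~4/5 = 1/5
p1 -> ~p2 = 3/5 -> 1/5 = 3/5
p2 -> p2 = 4/5 -> 4/5 = 1
~p1 = ~3/5 = 2/5
(p2 -> p2) <-> ~p1 = 1 <-> 2/5 = 2/5
(p1 -> ~p2) & ((p2 -> p2) <-> ~p1) = 3/5 & 2/5 = 2/5
(((p2 -> p2) | (p2 <-> p2)) <-> ~(p1 | p1)) -> ((p1 -> ~p2) & ((p2 -> p2) <-> ~p1)) = 2/5 -> 2/5 = 1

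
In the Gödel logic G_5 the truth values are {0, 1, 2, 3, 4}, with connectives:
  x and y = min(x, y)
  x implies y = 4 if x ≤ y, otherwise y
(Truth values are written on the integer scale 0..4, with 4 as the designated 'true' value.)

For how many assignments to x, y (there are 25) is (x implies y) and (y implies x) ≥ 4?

value 4: 5 assignments (counts)
value 3: 2 assignments
value 2: 4 assignments
value 1: 6 assignments
value 0: 8 assignments
So 5 of the 25 assignments meet the threshold.

5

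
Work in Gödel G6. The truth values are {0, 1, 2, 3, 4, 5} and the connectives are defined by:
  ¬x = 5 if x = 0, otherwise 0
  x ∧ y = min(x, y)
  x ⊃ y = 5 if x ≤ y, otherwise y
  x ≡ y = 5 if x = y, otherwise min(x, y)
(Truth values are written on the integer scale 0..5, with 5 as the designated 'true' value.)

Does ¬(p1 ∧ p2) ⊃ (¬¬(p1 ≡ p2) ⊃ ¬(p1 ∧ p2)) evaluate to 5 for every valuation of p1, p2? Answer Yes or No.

Yes

At p1 = 5, p2 = 4, for instance:
p1 ∧ p2 = 5 ∧ 4 = 4
¬(p1 ∧ p2) = ¬4 = 0
p1 ≡ p2 = 5 ≡ 4 = 4
¬(p1 ≡ p2) = ¬4 = 0
¬¬(p1 ≡ p2) = ¬0 = 5
¬¬(p1 ≡ p2) ⊃ ¬(p1 ∧ p2) = 5 ⊃ 0 = 0
¬(p1 ∧ p2) ⊃ (¬¬(p1 ≡ p2) ⊃ ¬(p1 ∧ p2)) = 0 ⊃ 0 = 5
and checking the remaining 35 assignments likewise gives ≥ 5 in every case.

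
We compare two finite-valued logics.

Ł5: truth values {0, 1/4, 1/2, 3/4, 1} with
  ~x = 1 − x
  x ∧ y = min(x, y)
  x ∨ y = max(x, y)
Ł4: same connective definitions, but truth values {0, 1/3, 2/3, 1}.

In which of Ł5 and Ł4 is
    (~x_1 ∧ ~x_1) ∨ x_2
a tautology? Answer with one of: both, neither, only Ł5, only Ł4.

In Ł5: at x_1 = 1/4, x_2 = 0 the value is 3/4 — not a tautology.
In Ł4: at x_1 = 1/3, x_2 = 0 the value is 2/3 — not a tautology.

neither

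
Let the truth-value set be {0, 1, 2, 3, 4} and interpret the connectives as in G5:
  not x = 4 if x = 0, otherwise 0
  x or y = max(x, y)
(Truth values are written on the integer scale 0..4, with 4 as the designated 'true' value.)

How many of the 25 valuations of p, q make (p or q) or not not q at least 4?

value 4: 21 assignments (counts)
value 3: 1 assignment
value 2: 1 assignment
value 1: 1 assignment
value 0: 1 assignment
So 21 of the 25 assignments meet the threshold.

21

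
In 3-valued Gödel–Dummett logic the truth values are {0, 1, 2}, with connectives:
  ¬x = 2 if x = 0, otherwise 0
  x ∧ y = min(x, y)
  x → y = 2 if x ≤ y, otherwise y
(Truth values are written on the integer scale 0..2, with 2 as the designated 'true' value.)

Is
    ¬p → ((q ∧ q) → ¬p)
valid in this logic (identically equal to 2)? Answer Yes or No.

p = 0, q = 0 ↦ 2
p = 0, q = 1 ↦ 2
p = 0, q = 2 ↦ 2
p = 1, q = 0 ↦ 2
p = 1, q = 1 ↦ 2
p = 1, q = 2 ↦ 2
p = 2, q = 0 ↦ 2
p = 2, q = 1 ↦ 2
p = 2, q = 2 ↦ 2
Every assignment gives a value ≥ 2.

Yes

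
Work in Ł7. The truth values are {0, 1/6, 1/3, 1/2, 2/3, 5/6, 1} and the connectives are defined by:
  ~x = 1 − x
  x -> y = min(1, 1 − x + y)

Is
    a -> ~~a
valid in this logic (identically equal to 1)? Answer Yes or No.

Yes

a = 0 ↦ 1
a = 1/6 ↦ 1
a = 1/3 ↦ 1
a = 1/2 ↦ 1
a = 2/3 ↦ 1
a = 5/6 ↦ 1
a = 1 ↦ 1
Every assignment gives a value ≥ 1.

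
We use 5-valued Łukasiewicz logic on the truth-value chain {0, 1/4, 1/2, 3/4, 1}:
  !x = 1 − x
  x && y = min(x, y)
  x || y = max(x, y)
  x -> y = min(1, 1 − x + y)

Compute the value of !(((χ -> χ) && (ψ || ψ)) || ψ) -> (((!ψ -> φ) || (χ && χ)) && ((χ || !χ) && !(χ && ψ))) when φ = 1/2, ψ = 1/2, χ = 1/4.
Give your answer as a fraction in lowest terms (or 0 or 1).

χ -> χ = 1/4 -> 1/4 = 1
ψ || ψ = 1/2 || 1/2 = 1/2
(χ -> χ) && (ψ || ψ) = 1 && 1/2 = 1/2
((χ -> χ) && (ψ || ψ)) || ψ = 1/2 || 1/2 = 1/2
!(((χ -> χ) && (ψ || ψ)) || ψ) = !1/2 = 1/2
!ψ = !1/2 = 1/2
!ψ -> φ = 1/2 -> 1/2 = 1
χ && χ = 1/4 && 1/4 = 1/4
(!ψ -> φ) || (χ && χ) = 1 || 1/4 = 1
!χ = !1/4 = 3/4
χ || !χ = 1/4 || 3/4 = 3/4
χ && ψ = 1/4 && 1/2 = 1/4
!(χ && ψ) = !1/4 = 3/4
(χ || !χ) && !(χ && ψ) = 3/4 && 3/4 = 3/4
((!ψ -> φ) || (χ && χ)) && ((χ || !χ) && !(χ && ψ)) = 1 && 3/4 = 3/4
!(((χ -> χ) && (ψ || ψ)) || ψ) -> (((!ψ -> φ) || (χ && χ)) && ((χ || !χ) && !(χ && ψ))) = 1/2 -> 3/4 = 1

1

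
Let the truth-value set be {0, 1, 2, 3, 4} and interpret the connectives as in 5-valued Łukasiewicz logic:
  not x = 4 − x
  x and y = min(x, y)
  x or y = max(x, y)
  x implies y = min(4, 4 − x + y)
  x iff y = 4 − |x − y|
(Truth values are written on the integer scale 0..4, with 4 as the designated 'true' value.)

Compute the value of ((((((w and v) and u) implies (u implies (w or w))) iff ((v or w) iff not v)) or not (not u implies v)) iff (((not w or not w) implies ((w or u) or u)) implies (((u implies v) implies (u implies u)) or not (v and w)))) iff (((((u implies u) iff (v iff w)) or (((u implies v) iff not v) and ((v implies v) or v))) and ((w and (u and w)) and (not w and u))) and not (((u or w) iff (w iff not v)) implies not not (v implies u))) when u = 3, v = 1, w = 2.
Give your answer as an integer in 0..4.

w and v = 2 and 1 = 1
(w and v) and u = 1 and 3 = 1
w or w = 2 or 2 = 2
u implies (w or w) = 3 implies 2 = 3
((w and v) and u) implies (u implies (w or w)) = 1 implies 3 = 4
v or w = 1 or 2 = 2
not v = not 1 = 3
(v or w) iff not v = 2 iff 3 = 3
(((w and v) and u) implies (u implies (w or w))) iff ((v or w) iff not v) = 4 iff 3 = 3
not u = not 3 = 1
not u implies v = 1 implies 1 = 4
not (not u implies v) = not 4 = 0
((((w and v) and u) implies (u implies (w or w))) iff ((v or w) iff not v)) or not (not u implies v) = 3 or 0 = 3
not w = not 2 = 2
not w = not 2 = 2
not w or not w = 2 or 2 = 2
w or u = 2 or 3 = 3
(w or u) or u = 3 or 3 = 3
(not w or not w) implies ((w or u) or u) = 2 implies 3 = 4
u implies v = 3 implies 1 = 2
u implies u = 3 implies 3 = 4
(u implies v) implies (u implies u) = 2 implies 4 = 4
v and w = 1 and 2 = 1
not (v and w) = not 1 = 3
((u implies v) implies (u implies u)) or not (v and w) = 4 or 3 = 4
((not w or not w) implies ((w or u) or u)) implies (((u implies v) implies (u implies u)) or not (v and w)) = 4 implies 4 = 4
(((((w and v) and u) implies (u implies (w or w))) iff ((v or w) iff not v)) or not (not u implies v)) iff (((not w or not w) implies ((w or u) or u)) implies (((u implies v) implies (u implies u)) or not (v and w))) = 3 iff 4 = 3
u implies u = 3 implies 3 = 4
v iff w = 1 iff 2 = 3
(u implies u) iff (v iff w) = 4 iff 3 = 3
u implies v = 3 implies 1 = 2
not v = not 1 = 3
(u implies v) iff not v = 2 iff 3 = 3
v implies v = 1 implies 1 = 4
(v implies v) or v = 4 or 1 = 4
((u implies v) iff not v) and ((v implies v) or v) = 3 and 4 = 3
((u implies u) iff (v iff w)) or (((u implies v) iff not v) and ((v implies v) or v)) = 3 or 3 = 3
u and w = 3 and 2 = 2
w and (u and w) = 2 and 2 = 2
not w = not 2 = 2
not w and u = 2 and 3 = 2
(w and (u and w)) and (not w and u) = 2 and 2 = 2
(((u implies u) iff (v iff w)) or (((u implies v) iff not v) and ((v implies v) or v))) and ((w and (u and w)) and (not w and u)) = 3 and 2 = 2
u or w = 3 or 2 = 3
not v = not 1 = 3
w iff not v = 2 iff 3 = 3
(u or w) iff (w iff not v) = 3 iff 3 = 4
v implies u = 1 implies 3 = 4
not (v implies u) = not 4 = 0
not not (v implies u) = not 0 = 4
((u or w) iff (w iff not v)) implies not not (v implies u) = 4 implies 4 = 4
not (((u or w) iff (w iff not v)) implies not not (v implies u)) = not 4 = 0
((((u implies u) iff (v iff w)) or (((u implies v) iff not v) and ((v implies v) or v))) and ((w and (u and w)) and (not w and u))) and not (((u or w) iff (w iff not v)) implies not not (v implies u)) = 2 and 0 = 0
((((((w and v) and u) implies (u implies (w or w))) iff ((v or w) iff not v)) or not (not u implies v)) iff (((not w or not w) implies ((w or u) or u)) implies (((u implies v) implies (u implies u)) or not (v and w)))) iff (((((u implies u) iff (v iff w)) or (((u implies v) iff not v) and ((v implies v) or v))) and ((w and (u and w)) and (not w and u))) and not (((u or w) iff (w iff not v)) implies not not (v implies u))) = 3 iff 0 = 1

1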